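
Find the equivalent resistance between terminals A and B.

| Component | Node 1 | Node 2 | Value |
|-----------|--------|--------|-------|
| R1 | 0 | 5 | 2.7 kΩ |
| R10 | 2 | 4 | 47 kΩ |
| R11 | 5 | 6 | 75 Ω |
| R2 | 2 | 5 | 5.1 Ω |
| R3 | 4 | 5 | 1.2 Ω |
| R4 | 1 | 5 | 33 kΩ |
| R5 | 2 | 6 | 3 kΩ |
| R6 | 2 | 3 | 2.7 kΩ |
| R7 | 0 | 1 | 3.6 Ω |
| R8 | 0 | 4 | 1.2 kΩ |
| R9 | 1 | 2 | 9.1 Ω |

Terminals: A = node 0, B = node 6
The network is not a plain series/parallel combination. Inject a 1 A test current into terminal A (node 0) and return it from terminal B (node 6); then R_eq = V_A / (1 A).
Nodal analysis, taking node 6 as the 0 V reference.
Current source I_test pushes 1 A into node 0 and draws it out of node 6.
KCL at each unknown node (sum of currents leaving = 0; resistances in Ω):
  Node 0: (V_0 - V_5)/2700 + (V_0 - V_1)/3.6 + (V_0 - V_4)/1200 - 1 = 0
  Node 1: (V_1 - V_0)/3.6 + (V_1 - V_5)/33000 + (V_1 - V_2)/9.1 = 0
  Node 2: (V_2 - V_1)/9.1 + (V_2 - V_5)/5.1 + (V_2 - 0)/3000 + (V_2 - V_3)/2700 + (V_2 - V_4)/47000 = 0
  Node 3: (V_3 - V_2)/2700 = 0
  Node 4: (V_4 - V_0)/1200 + (V_4 - V_2)/47000 + (V_4 - V_5)/1.2 = 0
  Node 5: (V_5 - V_0)/2700 + (V_5 - V_1)/33000 + (V_5 - V_2)/5.1 + (V_5 - V_4)/1.2 + (V_5 - 0)/75 = 0
Collecting terms (coefficients in siemens):
  0.279·V_0 - 0.2778·V_1 - 0.0008333·V_4 - 0.0003704·V_5 = 1
  0.3877·V_1 - 0.2778·V_0 - 0.1099·V_2 - 0.0000303·V_5 = 0
  0.3067·V_2 - 0.1099·V_1 - 0.0003704·V_3 - 0.00002128·V_4 - 0.1961·V_5 = 0
  0.0003704·V_3 - 0.0003704·V_2 = 0
  0.8342·V_4 - 0.0008333·V_0 - 0.00002128·V_2 - 0.8333·V_5 = 0
  1.043·V_5 - 0.0003704·V_0 - 0.0000303·V_1 - 0.1961·V_2 - 0.8333·V_4 = 0
Solving these 6 simultaneous equations (Gaussian elimination) gives:
  V_0 = 90.34 V, V_1 = 86.82 V, V_2 = 77.91 V, V_3 = 77.91 V
  V_4 = 73.07 V, V_5 = 73.05 V
R_eq = V_0 / 1 A = 90.34 Ω

Final answer: 90.34 Ω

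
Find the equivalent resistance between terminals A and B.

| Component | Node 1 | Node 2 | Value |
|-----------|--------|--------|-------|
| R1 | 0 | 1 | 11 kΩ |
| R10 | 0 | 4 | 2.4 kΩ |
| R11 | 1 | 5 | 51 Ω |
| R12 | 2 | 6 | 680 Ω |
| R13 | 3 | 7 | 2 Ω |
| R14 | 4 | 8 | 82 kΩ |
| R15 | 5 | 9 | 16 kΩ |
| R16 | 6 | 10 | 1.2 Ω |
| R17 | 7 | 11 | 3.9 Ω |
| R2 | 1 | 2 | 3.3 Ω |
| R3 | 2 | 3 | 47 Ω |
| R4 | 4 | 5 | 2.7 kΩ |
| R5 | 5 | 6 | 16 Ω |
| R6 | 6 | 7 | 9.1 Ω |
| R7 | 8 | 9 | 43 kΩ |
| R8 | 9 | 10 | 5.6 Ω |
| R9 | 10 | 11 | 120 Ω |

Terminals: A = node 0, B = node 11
The network is not a plain series/parallel combination. Inject a 1 A test current into terminal A (node 0) and return it from terminal B (node 11); then R_eq = V_A / (1 A).
Nodal analysis, taking node 11 as the 0 V reference.
Current source I_test pushes 1 A into node 0 and draws it out of node 11.
KCL at each unknown node (sum of currents leaving = 0; resistances in Ω):
  Node 0: (V_0 - V_1)/11000 + (V_0 - V_4)/2400 - 1 = 0
  Node 1: (V_1 - V_0)/11000 + (V_1 - V_2)/3.3 + (V_1 - V_5)/51 = 0
  Node 2: (V_2 - V_1)/3.3 + (V_2 - V_3)/47 + (V_2 - V_6)/680 = 0
  Node 3: (V_3 - V_2)/47 + (V_3 - V_7)/2 = 0
  Node 4: (V_4 - V_0)/2400 + (V_4 - V_5)/2700 + (V_4 - V_8)/82000 = 0
  Node 5: (V_5 - V_1)/51 + (V_5 - V_4)/2700 + (V_5 - V_6)/16 + (V_5 - V_9)/16000 = 0
  Node 6: (V_6 - V_2)/680 + (V_6 - V_5)/16 + (V_6 - V_7)/9.1 + (V_6 - V_10)/1.2 = 0
  Node 7: (V_7 - V_3)/2 + (V_7 - V_6)/9.1 + (V_7 - 0)/3.9 = 0
  Node 8: (V_8 - V_4)/82000 + (V_8 - V_9)/43000 = 0
  Node 9: (V_9 - V_5)/16000 + (V_9 - V_8)/43000 + (V_9 - V_10)/5.6 = 0
  Node 10: (V_10 - V_6)/1.2 + (V_10 - V_9)/5.6 + (V_10 - 0)/120 = 0
Collecting terms (coefficients in siemens):
  0.0005076·V_0 - 0.00009091·V_1 - 0.0004167·V_4 = 1
  0.3227·V_1 - 0.00009091·V_0 - 0.303·V_2 - 0.01961·V_5 = 0
  0.3258·V_2 - 0.303·V_1 - 0.02128·V_3 - 0.001471·V_6 = 0
  0.5213·V_3 - 0.02128·V_2 - 0.5·V_7 = 0
  0.0007992·V_4 - 0.0004167·V_0 - 0.0003704·V_5 - 0.0000122·V_8 = 0
  0.08254·V_5 - 0.01961·V_1 - 0.0003704·V_4 - 0.0625·V_6 - 0.0000625·V_9 = 0
  1.007·V_6 - 0.001471·V_2 - 0.0625·V_5 - 0.1099·V_7 - 0.8333·V_10 = 0
  0.8663·V_7 - 0.5·V_3 - 0.1099·V_6 = 0
  0.00003545·V_8 - 0.0000122·V_4 - 0.00002326·V_9 = 0
  0.1787·V_9 - 0.0000625·V_5 - 0.00002326·V_8 - 0.1786·V_10 = 0
  1.02·V_10 - 0.8333·V_6 - 0.1786·V_9 = 0
Solving these 11 simultaneous equations (Gaussian elimination) gives:
  V_0 = 3477 V, V_1 = 19.63 V, V_2 = 18.57 V, V_3 = 4.213 V
  V_4 = 1832 V, V_5 = 19.88 V, V_6 = 9.228 V, V_7 = 3.602 V
  V_8 = 636.2 V, V_9 = 9.24 V, V_10 = 9.155 V
R_eq = V_0 / 1 A = 3477 Ω = 3.477 kΩ

Final answer: 3.477 kΩ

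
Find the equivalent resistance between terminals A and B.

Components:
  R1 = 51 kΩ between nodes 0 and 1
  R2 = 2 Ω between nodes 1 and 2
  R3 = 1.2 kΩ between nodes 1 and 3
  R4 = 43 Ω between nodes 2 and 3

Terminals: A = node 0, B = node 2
Reduce the network between node 0 (A) and node 2 (B) by series/parallel combination:
  Rs1 = R3 + R4 (series, joined only at node 3) = 1200 + 43 = 1243 Ω
  Rp1 = R2 ‖ Rs1 (parallel, both between nodes 1 and 2) = 1/(1/2 + 1/1243) = 1.997 Ω
  Rs2 = R1 + Rp1 (series, joined only at node 1) = 51000 + 1.997 = 51000 Ω
R_eq = 51 kΩ

Final answer: 51 kΩ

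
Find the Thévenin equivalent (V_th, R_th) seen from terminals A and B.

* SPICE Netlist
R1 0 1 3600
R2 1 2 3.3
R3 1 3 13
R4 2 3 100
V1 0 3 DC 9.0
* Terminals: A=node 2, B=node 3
Step 1 — V_th is the open-circuit voltage V_A - V_B (nothing connected across the terminals).
Nodal analysis, taking node 3 as the 0 V reference.
Source V1 fixes V_0 = 9 V.
KCL at each unknown node (sum of currents leaving = 0; resistances in Ω):
  Node 1: (V_1 - 9)/3600 + (V_1 - V_2)/3.3 + (V_1 - 0)/13 = 0
  Node 2: (V_2 - V_1)/3.3 + (V_2 - 0)/100 = 0
Collecting terms (coefficients in siemens):
  0.3802·V_1 - 0.303·V_2 = 0.0025
  0.313·V_2 - 0.303·V_1 = 0
Determinant D = (0.3802)(0.313) - (-0.303)(-0.303) = 0.0272
V_1 = [(0.0025)(0.313) - (-0.303)(0)]/D = 0.02877 V
V_2 = [(0.3802)(0) - (0.0025)(-0.303)]/D = 0.02786 V
V_th = V_2 - V_3 = 0.02786 - 0 = 0.02786 V
Step 2 — R_th: zero the source — replace V1 by a short circuit (node 3 merges into node 0) — and find the resistance seen between A (node 2) and B (node 0).
Reduce the network between node 2 (A) and node 0 (B) by series/parallel combination:
  Rp1 = R1 ‖ R3 (parallel, both between nodes 0 and 1) = 1/(1/3600 + 1/13) = 12.95 Ω
  Rs1 = R2 + Rp1 (series, joined only at node 1) = 3.3 + 12.95 = 16.25 Ω
  Rp2 = R4 ‖ Rs1 (parallel, both between nodes 0 and 2) = 1/(1/100 + 1/16.25) = 13.98 Ω
R_th = 13.98 Ω

Final answer: V_th = 0.02786 V, R_th = 13.98 Ω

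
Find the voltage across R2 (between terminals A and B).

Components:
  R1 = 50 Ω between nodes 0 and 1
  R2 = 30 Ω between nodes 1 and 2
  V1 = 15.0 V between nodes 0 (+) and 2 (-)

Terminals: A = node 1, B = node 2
R1 and R2 are in series across V1 (node 0 → node 1 → node 2), and the output A–B is taken across R2, so this is a voltage divider.
Series current: I = V1/(R1 + R2) = 15/(50 + 30) = 15/80 = 0.1875 A
V_R2 = I × R2 = V1 × R2/(R1 + R2) = 15 × 30/80 = 5.625 V

Final answer: 5.625 V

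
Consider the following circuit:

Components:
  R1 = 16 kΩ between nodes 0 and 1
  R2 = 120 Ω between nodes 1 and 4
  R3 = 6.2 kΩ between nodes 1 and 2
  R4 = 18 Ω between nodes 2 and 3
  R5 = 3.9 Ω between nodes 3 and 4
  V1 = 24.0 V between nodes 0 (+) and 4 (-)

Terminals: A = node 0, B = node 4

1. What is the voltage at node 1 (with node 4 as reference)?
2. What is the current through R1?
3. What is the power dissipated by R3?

Nodal analysis, taking node 4 as the 0 V reference.
Source V1 fixes V_0 = 24 V.
KCL at each unknown node (sum of currents leaving = 0; resistances in Ω):
  Node 1: (V_1 - 24)/16000 + (V_1 - 0)/120 + (V_1 - V_2)/6200 = 0
  Node 2: (V_2 - V_1)/6200 + (V_2 - V_3)/18 = 0
  Node 3: (V_3 - V_2)/18 + (V_3 - 0)/3.9 = 0
Collecting terms (coefficients in siemens):
  0.008557·V_1 - 0.0001613·V_2 = 0.0015
  0.05572·V_2 - 0.0001613·V_1 - 0.05556·V_3 = 0
  0.312·V_3 - 0.05556·V_2 = 0
Solving these 3 simultaneous equations (Gaussian elimination) gives:
  V_1 = 0.1753 V, V_2 = 0.000617 V, V_3 = 0.0001099 V
Part 1:
  Read off the nodal solution: V_1 = 0.1753 V
Part 2:
  I_R1 = (V_0 - V_1)/R1 = (24 - 0.1753)/16000 = 0.001489 A
  Magnitude: I_R1 = 0.001489 A
Part 3:
  I_R3 = (V_1 - V_2)/R3 = (0.1753 - 0.000617)/6200 = 0.00002818 A
  P_R3 = I_R3² × R3 = (0.00002818)² × 6200 = 0.000004922 W

Final answers:
1. V_1 = 0.1753 V
2. I_R1 = 0.001489 A
3. P_R3 = 4.922e-06 W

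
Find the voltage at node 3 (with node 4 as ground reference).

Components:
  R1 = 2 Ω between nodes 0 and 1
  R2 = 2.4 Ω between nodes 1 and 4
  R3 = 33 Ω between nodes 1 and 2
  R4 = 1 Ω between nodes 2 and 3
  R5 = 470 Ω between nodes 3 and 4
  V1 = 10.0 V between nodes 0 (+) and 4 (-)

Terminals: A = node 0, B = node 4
Nodal analysis, taking node 4 as the 0 V reference.
Source V1 fixes V_0 = 10 V.
KCL at each unknown node (sum of currents leaving = 0; resistances in Ω):
  Node 1: (V_1 - 10)/2 + (V_1 - 0)/2.4 + (V_1 - V_2)/33 = 0
  Node 2: (V_2 - V_1)/33 + (V_2 - V_3)/1 = 0
  Node 3: (V_3 - V_2)/1 + (V_3 - 0)/470 = 0
Collecting terms (coefficients in siemens):
  0.947·V_1 - 0.0303·V_2 = 5
  1.03·V_2 - 0.0303·V_1 - 1·V_3 = 0
  1.002·V_3 - 1·V_2 = 0
Solving these 3 simultaneous equations (Gaussian elimination) gives:
  V_1 = 5.443 V, V_2 = 5.086 V, V_3 = 5.076 V
The requested potential is V_3 = 5.076 V.

Final answer: V_3 = 5.076 V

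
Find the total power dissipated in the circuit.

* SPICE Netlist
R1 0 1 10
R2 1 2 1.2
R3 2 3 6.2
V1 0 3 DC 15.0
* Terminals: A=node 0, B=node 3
Nodal analysis, taking node 3 as the 0 V reference.
Source V1 fixes V_0 = 15 V.
KCL at each unknown node (sum of currents leaving = 0; resistances in Ω):
  Node 1: (V_1 - 15)/10 + (V_1 - V_2)/1.2 = 0
  Node 2: (V_2 - V_1)/1.2 + (V_2 - 0)/6.2 = 0
Collecting terms (coefficients in siemens):
  0.9333·V_1 - 0.8333·V_2 = 1.5
  0.9946·V_2 - 0.8333·V_1 = 0
Determinant D = (0.9333)(0.9946) - (-0.8333)(-0.8333) = 0.2339
V_1 = [(1.5)(0.9946) - (-0.8333)(0)]/D = 6.379 V
V_2 = [(0.9333)(0) - (1.5)(-0.8333)]/D = 5.345 V
Power in each resistor, P = (ΔV)²/R:
  P_R1 = (15 - 6.379)²/10 = 7.432 W
  P_R2 = (6.379 - 5.345)²/1.2 = 0.8918 W
  P_R3 = (5.345 - 0)²/6.2 = 4.608 W
P_total = P_R1 + P_R2 + P_R3 = 12.93 W

Final answer: 12.93 W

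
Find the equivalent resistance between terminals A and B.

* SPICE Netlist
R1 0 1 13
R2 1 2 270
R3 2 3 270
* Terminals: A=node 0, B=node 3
Reduce the network between node 0 (A) and node 3 (B) by series/parallel combination:
  Rs1 = R1 + R2 (series, joined only at node 1) = 13 + 270 = 283 Ω
  Rs2 = R3 + Rs1 (series, joined only at node 2) = 270 + 283 = 553 Ω
R_eq = 553 Ω

Final answer: 553 Ω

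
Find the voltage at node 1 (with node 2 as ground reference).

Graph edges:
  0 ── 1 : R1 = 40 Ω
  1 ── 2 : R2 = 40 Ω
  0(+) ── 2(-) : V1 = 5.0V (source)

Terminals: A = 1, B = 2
Nodal analysis, taking node 2 as the 0 V reference.
Source V1 fixes V_0 = 5 V.
KCL at each unknown node (sum of currents leaving = 0; resistances in Ω):
  Node 1: (V_1 - 5)/40 + (V_1 - 0)/40 = 0
Collecting terms: 0.05 × V_1 = 0.125  =>  V_1 = 2.5 V
The requested potential is V_1 = 2.5 V.

Final answer: V_1 = 2.5 V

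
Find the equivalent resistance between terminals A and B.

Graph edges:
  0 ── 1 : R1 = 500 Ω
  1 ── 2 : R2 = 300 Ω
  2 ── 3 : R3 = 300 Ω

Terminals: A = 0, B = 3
Reduce the network between node 0 (A) and node 3 (B) by series/parallel combination:
  Rs1 = R1 + R2 (series, joined only at node 1) = 500 + 300 = 800 Ω
  Rs2 = R3 + Rs1 (series, joined only at node 2) = 300 + 800 = 1100 Ω
R_eq = 1.1 kΩ

Final answer: 1.1 kΩ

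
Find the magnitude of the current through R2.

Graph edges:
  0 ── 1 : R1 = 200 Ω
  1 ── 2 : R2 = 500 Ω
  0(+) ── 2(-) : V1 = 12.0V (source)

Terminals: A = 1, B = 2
Nodal analysis, taking node 2 as the 0 V reference.
Source V1 fixes V_0 = 12 V.
KCL at each unknown node (sum of currents leaving = 0; resistances in Ω):
  Node 1: (V_1 - 12)/200 + (V_1 - 0)/500 = 0
Collecting terms: 0.007 × V_1 = 0.06  =>  V_1 = 8.571 V
I_R2 = (V_1 - V_2)/R2 = (8.571 - 0)/500 = 0.01714 A
|I_R2| = 0.01714 A

Final answer: |I_R2| = 0.01714 A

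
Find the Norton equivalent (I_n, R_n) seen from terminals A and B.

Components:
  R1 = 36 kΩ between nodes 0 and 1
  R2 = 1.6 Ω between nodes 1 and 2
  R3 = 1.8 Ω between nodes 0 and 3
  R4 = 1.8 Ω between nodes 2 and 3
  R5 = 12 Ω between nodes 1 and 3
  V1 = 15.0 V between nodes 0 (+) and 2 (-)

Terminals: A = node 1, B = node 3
Find the Thévenin equivalent first; then I_n = V_th/R_th and R_n = R_th.
Step 1 — V_th is the open-circuit voltage V_A - V_B (nothing connected across the terminals).
Nodal analysis, taking node 2 as the 0 V reference.
Source V1 fixes V_0 = 15 V.
KCL at each unknown node (sum of currents leaving = 0; resistances in Ω):
  Node 1: (V_1 - 15)/36000 + (V_1 - 0)/1.6 + (V_1 - V_3)/12 = 0
  Node 3: (V_3 - 15)/1.8 + (V_3 - 0)/1.8 + (V_3 - V_1)/12 = 0
Collecting terms (coefficients in siemens):
  0.7084·V_1 - 0.08333·V_3 = 0.0004167
  1.194·V_3 - 0.08333·V_1 = 8.333
Determinant D = (0.7084)(1.194) - (-0.08333)(-0.08333) = 0.8392
V_1 = [(0.0004167)(1.194) - (-0.08333)(8.333)]/D = 0.8281 V
V_3 = [(0.7084)(8.333) - (0.0004167)(-0.08333)]/D = 7.035 V
V_th = V_1 - V_3 = 0.8281 - 7.035 = -6.206 V
Step 2 — R_th: zero the source — replace V1 by a short circuit (node 2 merges into node 0) — and find the resistance seen between A (node 1) and B (node 3).
Reduce the network between node 1 (A) and node 3 (B) by series/parallel combination:
  Rp1 = R1 ‖ R2 (parallel, both between nodes 0 and 1) = 1/(1/36000 + 1/1.6) = 1.6 Ω
  Rp2 = R3 ‖ R4 (parallel, both between nodes 0 and 3) = 1/(1/1.8 + 1/1.8) = 0.9 Ω
  Rs1 = Rp1 + Rp2 (series, joined only at node 0) = 1.6 + 0.9 = 2.5 Ω
  Rp3 = R5 ‖ Rs1 (parallel, both between nodes 1 and 3) = 1/(1/12 + 1/2.5) = 2.069 Ω
R_th = 2.069 Ω
I_n = V_th/R_th = -6.206/2.069 = -3 A, and R_n = R_th = 2.069 Ω

Final answer: I_n = -3 A, R_n = 2.069 Ω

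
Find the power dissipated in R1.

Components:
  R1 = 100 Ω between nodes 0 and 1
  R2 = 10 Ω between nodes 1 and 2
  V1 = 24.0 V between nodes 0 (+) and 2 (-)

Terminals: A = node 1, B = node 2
Nodal analysis, taking node 2 as the 0 V reference.
Source V1 fixes V_0 = 24 V.
KCL at each unknown node (sum of currents leaving = 0; resistances in Ω):
  Node 1: (V_1 - 24)/100 + (V_1 - 0)/10 = 0
Collecting terms: 0.11 × V_1 = 0.24  =>  V_1 = 2.182 V
I_R1 = (V_0 - V_1)/R1 = (24 - 2.182)/100 = 0.2182 A
P_R1 = I_R1² × R1 = (0.2182)² × 100 = 4.76 W

Final answer: 4.76 W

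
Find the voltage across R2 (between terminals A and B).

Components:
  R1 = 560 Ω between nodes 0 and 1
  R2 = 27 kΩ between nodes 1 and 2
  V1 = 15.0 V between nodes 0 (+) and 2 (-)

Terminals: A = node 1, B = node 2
R1 and R2 are in series across V1 (node 0 → node 1 → node 2), and the output A–B is taken across R2, so this is a voltage divider.
Series current: I = V1/(R1 + R2) = 15/(560 + 27000) = 15/27560 = 0.0005443 A
V_R2 = I × R2 = V1 × R2/(R1 + R2) = 15 × 27000/27560 = 14.7 V

Final answer: 14.7 V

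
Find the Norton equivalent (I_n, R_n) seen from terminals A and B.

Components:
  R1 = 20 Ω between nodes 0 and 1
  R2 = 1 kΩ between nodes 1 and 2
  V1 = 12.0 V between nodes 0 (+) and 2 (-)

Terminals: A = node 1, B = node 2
Find the Thévenin equivalent first; then I_n = V_th/R_th and R_n = R_th.
Step 1 — V_th is the open-circuit voltage V_A - V_B (nothing connected across the terminals).
Nodal analysis, taking node 2 as the 0 V reference.
Source V1 fixes V_0 = 12 V.
KCL at each unknown node (sum of currents leaving = 0; resistances in Ω):
  Node 1: (V_1 - 12)/20 + (V_1 - 0)/1000 = 0
Collecting terms: 0.051 × V_1 = 0.6  =>  V_1 = 11.76 V
V_th = V_1 - V_2 = 11.76 - 0 = 11.76 V
Step 2 — R_th: zero the source — replace V1 by a short circuit (node 2 merges into node 0) — and find the resistance seen between A (node 1) and B (node 0).
Reduce the network between node 1 (A) and node 0 (B) by series/parallel combination:
  Rp1 = R1 ‖ R2 (parallel, both between nodes 0 and 1) = 1/(1/20 + 1/1000) = 19.61 Ω
R_th = 19.61 Ω
I_n = V_th/R_th = 11.76/19.61 = 0.6 A, and R_n = R_th = 19.61 Ω

Final answer: I_n = 0.6 A, R_n = 19.61 Ω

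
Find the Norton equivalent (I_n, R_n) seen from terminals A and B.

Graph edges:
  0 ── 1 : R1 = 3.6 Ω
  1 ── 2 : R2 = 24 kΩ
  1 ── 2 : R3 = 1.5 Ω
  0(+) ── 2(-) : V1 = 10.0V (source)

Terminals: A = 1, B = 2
Find the Thévenin equivalent first; then I_n = V_th/R_th and R_n = R_th.
Step 1 — V_th is the open-circuit voltage V_A - V_B (nothing connected across the terminals).
Nodal analysis, taking node 2 as the 0 V reference.
Source V1 fixes V_0 = 10 V.
KCL at each unknown node (sum of currents leaving = 0; resistances in Ω):
  Node 1: (V_1 - 10)/3.6 + (V_1 - 0)/24000 + (V_1 - 0)/1.5 = 0
Collecting terms: 0.9445 × V_1 = 2.778  =>  V_1 = 2.941 V
V_th = V_1 - V_2 = 2.941 - 0 = 2.941 V
Step 2 — R_th: zero the source — replace V1 by a short circuit (node 2 merges into node 0) — and find the resistance seen between A (node 1) and B (node 0).
Reduce the network between node 1 (A) and node 0 (B) by series/parallel combination:
  Rp1 = R1 ‖ R2 ‖ R3 (parallel, all between nodes 0 and 1) = 1/(1/3.6 + 1/24000 + 1/1.5) = 1.059 Ω
R_th = 1.059 Ω
I_n = V_th/R_th = 2.941/1.059 = 2.778 A, and R_n = R_th = 1.059 Ω

Final answer: I_n = 2.778 A, R_n = 1.059 Ω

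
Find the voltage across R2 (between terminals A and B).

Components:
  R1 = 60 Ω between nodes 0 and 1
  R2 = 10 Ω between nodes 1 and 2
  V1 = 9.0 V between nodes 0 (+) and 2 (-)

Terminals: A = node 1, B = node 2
R1 and R2 are in series across V1 (node 0 → node 1 → node 2), and the output A–B is taken across R2, so this is a voltage divider.
Series current: I = V1/(R1 + R2) = 9/(60 + 10) = 9/70 = 0.1286 A
V_R2 = I × R2 = V1 × R2/(R1 + R2) = 9 × 10/70 = 1.286 V

Final answer: 1.286 V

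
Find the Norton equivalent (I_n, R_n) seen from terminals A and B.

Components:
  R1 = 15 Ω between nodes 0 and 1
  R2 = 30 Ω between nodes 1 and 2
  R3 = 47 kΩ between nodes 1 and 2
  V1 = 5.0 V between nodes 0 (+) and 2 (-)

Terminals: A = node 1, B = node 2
Find the Thévenin equivalent first; then I_n = V_th/R_th and R_n = R_th.
Step 1 — V_th is the open-circuit voltage V_A - V_B (nothing connected across the terminals).
Nodal analysis, taking node 2 as the 0 V reference.
Source V1 fixes V_0 = 5 V.
KCL at each unknown node (sum of currents leaving = 0; resistances in Ω):
  Node 1: (V_1 - 5)/15 + (V_1 - 0)/30 + (V_1 - 0)/47000 = 0
Collecting terms: 0.1 × V_1 = 0.3333  =>  V_1 = 3.333 V
V_th = V_1 - V_2 = 3.333 - 0 = 3.333 V
Step 2 — R_th: zero the source — replace V1 by a short circuit (node 2 merges into node 0) — and find the resistance seen between A (node 1) and B (node 0).
Reduce the network between node 1 (A) and node 0 (B) by series/parallel combination:
  Rp1 = R1 ‖ R2 ‖ R3 (parallel, all between nodes 0 and 1) = 1/(1/15 + 1/30 + 1/47000) = 9.998 Ω
R_th = 9.998 Ω
I_n = V_th/R_th = 3.333/9.998 = 0.3333 A, and R_n = R_th = 9.998 Ω

Final answer: I_n = 0.3333 A, R_n = 9.998 Ω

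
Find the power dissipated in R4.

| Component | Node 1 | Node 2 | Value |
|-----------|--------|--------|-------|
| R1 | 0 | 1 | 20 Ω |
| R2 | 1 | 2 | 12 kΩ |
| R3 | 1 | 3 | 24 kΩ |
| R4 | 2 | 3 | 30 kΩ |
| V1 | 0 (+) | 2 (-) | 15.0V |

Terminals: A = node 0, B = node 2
Nodal analysis, taking node 2 as the 0 V reference.
Source V1 fixes V_0 = 15 V.
KCL at each unknown node (sum of currents leaving = 0; resistances in Ω):
  Node 1: (V_1 - 15)/20 + (V_1 - 0)/12000 + (V_1 - V_3)/24000 = 0
  Node 3: (V_3 - V_1)/24000 + (V_3 - 0)/30000 = 0
Collecting terms (coefficients in siemens):
  0.05013·V_1 - 0.00004167·V_3 = 0.75
  0.000075·V_3 - 0.00004167·V_1 = 0
Determinant D = (0.05013)(0.000075) - (-0.00004167)(-0.00004167) = 0.000003758
V_1 = [(0.75)(0.000075) - (-0.00004167)(0)]/D = 14.97 V
V_3 = [(0.05013)(0) - (0.75)(-0.00004167)]/D = 8.316 V
I_R4 = (V_2 - V_3)/R4 = (0 - 8.316)/30000 = -0.0002772 A
P_R4 = I_R4² × R4 = (-0.0002772)² × 30000 = 0.002305 W

Final answer: 0.002305 W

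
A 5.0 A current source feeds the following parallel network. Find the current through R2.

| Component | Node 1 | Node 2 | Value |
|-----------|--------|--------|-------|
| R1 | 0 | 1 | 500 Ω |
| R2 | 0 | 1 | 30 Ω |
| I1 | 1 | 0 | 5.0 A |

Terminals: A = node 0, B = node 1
All resistors sit directly between nodes 0 and 1, so they are in parallel and share one voltage V; the full source current 5 A splits among them.
1/R_par = 1/500 + 1/30 = 0.03533 S  =>  R_par = 28.3 Ω
V = I × R_par = 5 × 28.3 = 141.5 V
I_R2 = V/R2 = 141.5/30 = 4.717 A

Final answer: 4.717 A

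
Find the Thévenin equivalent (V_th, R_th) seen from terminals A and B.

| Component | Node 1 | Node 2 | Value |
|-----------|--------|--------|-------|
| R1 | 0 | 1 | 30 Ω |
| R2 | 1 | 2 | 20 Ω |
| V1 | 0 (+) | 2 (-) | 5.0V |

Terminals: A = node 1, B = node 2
Step 1 — V_th is the open-circuit voltage V_A - V_B (nothing connected across the terminals).
Nodal analysis, taking node 2 as the 0 V reference.
Source V1 fixes V_0 = 5 V.
KCL at each unknown node (sum of currents leaving = 0; resistances in Ω):
  Node 1: (V_1 - 5)/30 + (V_1 - 0)/20 = 0
Collecting terms: 0.08333 × V_1 = 0.1667  =>  V_1 = 2 V
V_th = V_1 - V_2 = 2 - 0 = 2 V
Step 2 — R_th: zero the source — replace V1 by a short circuit (node 2 merges into node 0) — and find the resistance seen between A (node 1) and B (node 0).
Reduce the network between node 1 (A) and node 0 (B) by series/parallel combination:
  Rp1 = R1 ‖ R2 (parallel, both between nodes 0 and 1) = 1/(1/30 + 1/20) = 12 Ω
R_th = 12 Ω

Final answer: V_th = 2 V, R_th = 12 Ω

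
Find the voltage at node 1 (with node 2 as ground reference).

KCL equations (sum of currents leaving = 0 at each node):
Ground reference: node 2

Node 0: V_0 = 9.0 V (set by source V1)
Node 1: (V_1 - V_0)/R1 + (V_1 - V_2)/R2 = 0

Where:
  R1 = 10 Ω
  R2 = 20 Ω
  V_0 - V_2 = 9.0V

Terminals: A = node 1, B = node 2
Nodal analysis, taking node 2 as the 0 V reference.
Source V1 fixes V_0 = 9 V.
KCL at each unknown node (sum of currents leaving = 0; resistances in Ω):
  Node 1: (V_1 - 9)/10 + (V_1 - 0)/20 = 0
Collecting terms: 0.15 × V_1 = 0.9  =>  V_1 = 6 V
The requested potential is V_1 = 6 V.

Final answer: V_1 = 6 V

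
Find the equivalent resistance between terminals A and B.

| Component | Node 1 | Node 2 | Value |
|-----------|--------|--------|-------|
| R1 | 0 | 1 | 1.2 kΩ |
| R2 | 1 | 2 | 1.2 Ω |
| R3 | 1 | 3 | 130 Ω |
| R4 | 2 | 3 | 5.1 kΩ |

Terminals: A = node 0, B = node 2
Reduce the network between node 0 (A) and node 2 (B) by series/parallel combination:
  Rs1 = R3 + R4 (series, joined only at node 3) = 130 + 5100 = 5230 Ω
  Rp1 = R2 ‖ Rs1 (parallel, both between nodes 1 and 2) = 1/(1/1.2 + 1/5230) = 1.2 Ω
  Rs2 = R1 + Rp1 (series, joined only at node 1) = 1200 + 1.2 = 1201 Ω
R_eq = 1.201 kΩ

Final answer: 1.201 kΩ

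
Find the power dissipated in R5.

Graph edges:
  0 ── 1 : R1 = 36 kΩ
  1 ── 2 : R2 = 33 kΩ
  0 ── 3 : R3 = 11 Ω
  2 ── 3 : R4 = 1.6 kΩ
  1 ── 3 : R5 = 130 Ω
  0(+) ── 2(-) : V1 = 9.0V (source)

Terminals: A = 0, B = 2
Nodal analysis, taking node 2 as the 0 V reference.
Source V1 fixes V_0 = 9 V.
KCL at each unknown node (sum of currents leaving = 0; resistances in Ω):
  Node 1: (V_1 - 9)/36000 + (V_1 - 0)/33000 + (V_1 - V_3)/130 = 0
  Node 3: (V_3 - 9)/11 + (V_3 - 0)/1600 + (V_3 - V_1)/130 = 0
Collecting terms (coefficients in siemens):
  0.00775·V_1 - 0.007692·V_3 = 0.00025
  0.09923·V_3 - 0.007692·V_1 = 0.8182
Determinant D = (0.00775)(0.09923) - (-0.007692)(-0.007692) = 0.0007099
V_1 = [(0.00025)(0.09923) - (-0.007692)(0.8182)]/D = 8.901 V
V_3 = [(0.00775)(0.8182) - (0.00025)(-0.007692)]/D = 8.936 V
I_R5 = (V_1 - V_3)/R5 = (8.901 - 8.936)/130 = -0.000267 A
P_R5 = I_R5² × R5 = (-0.000267)² × 130 = 0.000009266 W

Final answer: 9.266e-06 W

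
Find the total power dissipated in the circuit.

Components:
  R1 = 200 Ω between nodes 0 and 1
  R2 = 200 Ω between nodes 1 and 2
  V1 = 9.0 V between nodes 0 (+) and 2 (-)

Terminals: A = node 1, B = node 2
Nodal analysis, taking node 2 as the 0 V reference.
Source V1 fixes V_0 = 9 V.
KCL at each unknown node (sum of currents leaving = 0; resistances in Ω):
  Node 1: (V_1 - 9)/200 + (V_1 - 0)/200 = 0
Collecting terms: 0.01 × V_1 = 0.045  =>  V_1 = 4.5 V
Power in each resistor, P = (ΔV)²/R:
  P_R1 = (9 - 4.5)²/200 = 0.1013 W
  P_R2 = (4.5 - 0)²/200 = 0.1013 W
P_total = P_R1 + P_R2 = 0.2025 W

Final answer: 0.2025 W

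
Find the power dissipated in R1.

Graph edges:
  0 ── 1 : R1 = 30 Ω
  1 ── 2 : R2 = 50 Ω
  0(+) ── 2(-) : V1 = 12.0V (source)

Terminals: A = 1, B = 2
Nodal analysis, taking node 2 as the 0 V reference.
Source V1 fixes V_0 = 12 V.
KCL at each unknown node (sum of currents leaving = 0; resistances in Ω):
  Node 1: (V_1 - 12)/30 + (V_1 - 0)/50 = 0
Collecting terms: 0.05333 × V_1 = 0.4  =>  V_1 = 7.5 V
I_R1 = (V_0 - V_1)/R1 = (12 - 7.5)/30 = 0.15 A
P_R1 = I_R1² × R1 = (0.15)² × 30 = 0.675 W

Final answer: 0.675 W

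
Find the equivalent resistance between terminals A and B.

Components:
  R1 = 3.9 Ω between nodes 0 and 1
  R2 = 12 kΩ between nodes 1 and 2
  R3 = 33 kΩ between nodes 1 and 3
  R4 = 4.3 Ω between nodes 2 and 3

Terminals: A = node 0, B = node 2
Reduce the network between node 0 (A) and node 2 (B) by series/parallel combination:
  Rs1 = R3 + R4 (series, joined only at node 3) = 33000 + 4.3 = 33000 Ω
  Rp1 = R2 ‖ Rs1 (parallel, both between nodes 1 and 2) = 1/(1/12000 + 1/33000) = 8800 Ω
  Rs2 = R1 + Rp1 (series, joined only at node 1) = 3.9 + 8800 = 8804 Ω
R_eq = 8.804 kΩ

Final answer: 8.804 kΩ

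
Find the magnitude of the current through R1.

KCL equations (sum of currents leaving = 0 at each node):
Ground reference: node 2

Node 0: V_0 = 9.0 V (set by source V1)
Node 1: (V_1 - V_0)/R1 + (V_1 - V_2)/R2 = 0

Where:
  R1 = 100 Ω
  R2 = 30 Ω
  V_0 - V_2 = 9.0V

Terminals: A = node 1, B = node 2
Nodal analysis, taking node 2 as the 0 V reference.
Source V1 fixes V_0 = 9 V.
KCL at each unknown node (sum of currents leaving = 0; resistances in Ω):
  Node 1: (V_1 - 9)/100 + (V_1 - 0)/30 = 0
Collecting terms: 0.04333 × V_1 = 0.09  =>  V_1 = 2.077 V
I_R1 = (V_0 - V_1)/R1 = (9 - 2.077)/100 = 0.06923 A
|I_R1| = 0.06923 A

Final answer: |I_R1| = 0.06923 A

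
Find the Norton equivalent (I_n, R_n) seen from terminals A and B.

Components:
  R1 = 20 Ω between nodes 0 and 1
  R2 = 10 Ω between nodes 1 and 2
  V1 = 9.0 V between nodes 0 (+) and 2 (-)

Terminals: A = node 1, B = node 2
Find the Thévenin equivalent first; then I_n = V_th/R_th and R_n = R_th.
Step 1 — V_th is the open-circuit voltage V_A - V_B (nothing connected across the terminals).
Nodal analysis, taking node 2 as the 0 V reference.
Source V1 fixes V_0 = 9 V.
KCL at each unknown node (sum of currents leaving = 0; resistances in Ω):
  Node 1: (V_1 - 9)/20 + (V_1 - 0)/10 = 0
Collecting terms: 0.15 × V_1 = 0.45  =>  V_1 = 3 V
V_th = V_1 - V_2 = 3 - 0 = 3 V
Step 2 — R_th: zero the source — replace V1 by a short circuit (node 2 merges into node 0) — and find the resistance seen between A (node 1) and B (node 0).
Reduce the network between node 1 (A) and node 0 (B) by series/parallel combination:
  Rp1 = R1 ‖ R2 (parallel, both between nodes 0 and 1) = 1/(1/20 + 1/10) = 6.667 Ω
R_th = 6.667 Ω
I_n = V_th/R_th = 3/6.667 = 0.45 A, and R_n = R_th = 6.667 Ω

Final answer: I_n = 0.45 A, R_n = 6.667 Ω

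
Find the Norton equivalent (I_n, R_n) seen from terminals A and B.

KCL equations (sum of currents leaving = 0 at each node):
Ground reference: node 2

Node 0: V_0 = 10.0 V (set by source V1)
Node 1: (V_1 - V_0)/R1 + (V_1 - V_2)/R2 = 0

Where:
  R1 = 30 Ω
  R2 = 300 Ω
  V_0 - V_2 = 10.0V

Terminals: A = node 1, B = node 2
Find the Thévenin equivalent first; then I_n = V_th/R_th and R_n = R_th.
Step 1 — V_th is the open-circuit voltage V_A - V_B (nothing connected across the terminals).
Nodal analysis, taking node 2 as the 0 V reference.
Source V1 fixes V_0 = 10 V.
KCL at each unknown node (sum of currents leaving = 0; resistances in Ω):
  Node 1: (V_1 - 10)/30 + (V_1 - 0)/300 = 0
Collecting terms: 0.03667 × V_1 = 0.3333  =>  V_1 = 9.091 V
V_th = V_1 - V_2 = 9.091 - 0 = 9.091 V
Step 2 — R_th: zero the source — replace V1 by a short circuit (node 2 merges into node 0) — and find the resistance seen between A (node 1) and B (node 0).
Reduce the network between node 1 (A) and node 0 (B) by series/parallel combination:
  Rp1 = R1 ‖ R2 (parallel, both between nodes 0 and 1) = 1/(1/30 + 1/300) = 27.27 Ω
R_th = 27.27 Ω
I_n = V_th/R_th = 9.091/27.27 = 0.3333 A, and R_n = R_th = 27.27 Ω

Final answer: I_n = 0.3333 A, R_n = 27.27 Ω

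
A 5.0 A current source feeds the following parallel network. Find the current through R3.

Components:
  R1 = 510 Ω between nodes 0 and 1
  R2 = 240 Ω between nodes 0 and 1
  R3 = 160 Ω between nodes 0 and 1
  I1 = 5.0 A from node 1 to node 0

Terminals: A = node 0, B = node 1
All resistors sit directly between nodes 0 and 1, so they are in parallel and share one voltage V; the full source current 5 A splits among them.
1/R_par = 1/510 + 1/240 + 1/160 = 0.01238 S  =>  R_par = 80.79 Ω
V = I × R_par = 5 × 80.79 = 404 V
I_R3 = V/R3 = 404/160 = 2.525 A

Final answer: 2.525 A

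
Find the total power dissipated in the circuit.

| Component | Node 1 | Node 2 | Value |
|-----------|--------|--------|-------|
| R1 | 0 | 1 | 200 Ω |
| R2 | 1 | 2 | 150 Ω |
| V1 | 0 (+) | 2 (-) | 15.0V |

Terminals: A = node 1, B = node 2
Nodal analysis, taking node 2 as the 0 V reference.
Source V1 fixes V_0 = 15 V.
KCL at each unknown node (sum of currents leaving = 0; resistances in Ω):
  Node 1: (V_1 - 15)/200 + (V_1 - 0)/150 = 0
Collecting terms: 0.01167 × V_1 = 0.075  =>  V_1 = 6.429 V
Power in each resistor, P = (ΔV)²/R:
  P_R1 = (15 - 6.429)²/200 = 0.3673 W
  P_R2 = (6.429 - 0)²/150 = 0.2755 W
P_total = P_R1 + P_R2 = 0.6429 W

Final answer: 0.6429 W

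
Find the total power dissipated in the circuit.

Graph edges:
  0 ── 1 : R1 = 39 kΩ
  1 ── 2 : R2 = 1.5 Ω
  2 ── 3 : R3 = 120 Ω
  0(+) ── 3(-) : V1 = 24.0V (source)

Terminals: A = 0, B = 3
Nodal analysis, taking node 3 as the 0 V reference.
Source V1 fixes V_0 = 24 V.
KCL at each unknown node (sum of currents leaving = 0; resistances in Ω):
  Node 1: (V_1 - 24)/39000 + (V_1 - V_2)/1.5 = 0
  Node 2: (V_2 - V_1)/1.5 + (V_2 - 0)/120 = 0
Collecting terms (coefficients in siemens):
  0.6667·V_1 - 0.6667·V_2 = 0.0006154
  0.675·V_2 - 0.6667·V_1 = 0
Determinant D = (0.6667)(0.675) - (-0.6667)(-0.6667) = 0.005573
V_1 = [(0.0006154)(0.675) - (-0.6667)(0)]/D = 0.07454 V
V_2 = [(0.6667)(0) - (0.0006154)(-0.6667)]/D = 0.07362 V
Power in each resistor, P = (ΔV)²/R:
  P_R1 = (24 - 0.07454)²/39000 = 0.01468 W
  P_R2 = (0.07454 - 0.07362)²/1.5 = 0.0000005645 W
  P_R3 = (0.07362 - 0)²/120 = 0.00004516 W
P_total = P_R1 + P_R2 + P_R3 = 0.01472 W

Final answer: 0.01472 W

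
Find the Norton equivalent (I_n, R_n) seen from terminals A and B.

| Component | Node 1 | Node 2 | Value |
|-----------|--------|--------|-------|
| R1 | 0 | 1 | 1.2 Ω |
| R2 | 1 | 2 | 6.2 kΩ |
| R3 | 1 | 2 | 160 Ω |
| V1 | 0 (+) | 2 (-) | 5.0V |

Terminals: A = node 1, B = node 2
Find the Thévenin equivalent first; then I_n = V_th/R_th and R_n = R_th.
Step 1 — V_th is the open-circuit voltage V_A - V_B (nothing connected across the terminals).
Nodal analysis, taking node 2 as the 0 V reference.
Source V1 fixes V_0 = 5 V.
KCL at each unknown node (sum of currents leaving = 0; resistances in Ω):
  Node 1: (V_1 - 5)/1.2 + (V_1 - 0)/6200 + (V_1 - 0)/160 = 0
Collecting terms: 0.8397 × V_1 = 4.167  =>  V_1 = 4.962 V
V_th = V_1 - V_2 = 4.962 - 0 = 4.962 V
Step 2 — R_th: zero the source — replace V1 by a short circuit (node 2 merges into node 0) — and find the resistance seen between A (node 1) and B (node 0).
Reduce the network between node 1 (A) and node 0 (B) by series/parallel combination:
  Rp1 = R1 ‖ R2 ‖ R3 (parallel, all between nodes 0 and 1) = 1/(1/1.2 + 1/6200 + 1/160) = 1.191 Ω
R_th = 1.191 Ω
I_n = V_th/R_th = 4.962/1.191 = 4.167 A, and R_n = R_th = 1.191 Ω

Final answer: I_n = 4.167 A, R_n = 1.191 Ω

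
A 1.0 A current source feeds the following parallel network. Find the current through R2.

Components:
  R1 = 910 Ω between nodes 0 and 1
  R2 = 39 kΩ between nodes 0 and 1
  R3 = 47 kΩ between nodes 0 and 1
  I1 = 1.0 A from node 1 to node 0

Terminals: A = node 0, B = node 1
All resistors sit directly between nodes 0 and 1, so they are in parallel and share one voltage V; the full source current 1 A splits among them.
1/R_par = 1/910 + 1/39000 + 1/47000 = 0.001146 S  =>  R_par = 872.7 Ω
V = I × R_par = 1 × 872.7 = 872.7 V
I_R2 = V/R2 = 872.7/39000 = 0.02238 A

Final answer: 0.02238 A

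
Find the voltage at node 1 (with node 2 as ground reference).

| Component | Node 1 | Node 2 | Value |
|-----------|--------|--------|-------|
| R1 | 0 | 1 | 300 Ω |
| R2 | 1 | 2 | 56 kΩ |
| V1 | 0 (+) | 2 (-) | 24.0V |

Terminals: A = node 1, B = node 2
Nodal analysis, taking node 2 as the 0 V reference.
Source V1 fixes V_0 = 24 V.
KCL at each unknown node (sum of currents leaving = 0; resistances in Ω):
  Node 1: (V_1 - 24)/300 + (V_1 - 0)/56000 = 0
Collecting terms: 0.003351 × V_1 = 0.08  =>  V_1 = 23.87 V
The requested potential is V_1 = 23.87 V.

Final answer: V_1 = 23.87 V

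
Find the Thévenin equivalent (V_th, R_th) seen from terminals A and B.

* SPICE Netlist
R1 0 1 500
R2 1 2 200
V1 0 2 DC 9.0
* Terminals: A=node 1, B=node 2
Step 1 — V_th is the open-circuit voltage V_A - V_B (nothing connected across the terminals).
Nodal analysis, taking node 2 as the 0 V reference.
Source V1 fixes V_0 = 9 V.
KCL at each unknown node (sum of currents leaving = 0; resistances in Ω):
  Node 1: (V_1 - 9)/500 + (V_1 - 0)/200 = 0
Collecting terms: 0.007 × V_1 = 0.018  =>  V_1 = 2.571 V
V_th = V_1 - V_2 = 2.571 - 0 = 2.571 V
Step 2 — R_th: zero the source — replace V1 by a short circuit (node 2 merges into node 0) — and find the resistance seen between A (node 1) and B (node 0).
Reduce the network between node 1 (A) and node 0 (B) by series/parallel combination:
  Rp1 = R1 ‖ R2 (parallel, both between nodes 0 and 1) = 1/(1/500 + 1/200) = 142.9 Ω
R_th = 142.9 Ω

Final answer: V_th = 2.571 V, R_th = 142.9 Ω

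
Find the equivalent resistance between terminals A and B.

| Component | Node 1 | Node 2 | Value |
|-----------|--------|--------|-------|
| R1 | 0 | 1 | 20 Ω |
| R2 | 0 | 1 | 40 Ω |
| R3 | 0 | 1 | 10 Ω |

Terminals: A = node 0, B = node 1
Reduce the network between node 0 (A) and node 1 (B) by series/parallel combination:
  Rp1 = R1 ‖ R2 ‖ R3 (parallel, all between nodes 0 and 1) = 1/(1/20 + 1/40 + 1/10) = 5.714 Ω
R_eq = 5.714 Ω

Final answer: 5.714 Ω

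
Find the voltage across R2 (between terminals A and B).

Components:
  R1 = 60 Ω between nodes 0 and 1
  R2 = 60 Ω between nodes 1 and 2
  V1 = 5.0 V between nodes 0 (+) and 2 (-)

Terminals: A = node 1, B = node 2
R1 and R2 are in series across V1 (node 0 → node 1 → node 2), and the output A–B is taken across R2, so this is a voltage divider.
Series current: I = V1/(R1 + R2) = 5/(60 + 60) = 5/120 = 0.04167 A
V_R2 = I × R2 = V1 × R2/(R1 + R2) = 5 × 60/120 = 2.5 V

Final answer: 2.5 V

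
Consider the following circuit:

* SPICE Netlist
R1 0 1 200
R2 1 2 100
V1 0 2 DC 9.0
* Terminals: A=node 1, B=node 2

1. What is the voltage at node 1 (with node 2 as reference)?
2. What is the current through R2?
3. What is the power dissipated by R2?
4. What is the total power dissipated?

Nodal analysis, taking node 2 as the 0 V reference.
Source V1 fixes V_0 = 9 V.
KCL at each unknown node (sum of currents leaving = 0; resistances in Ω):
  Node 1: (V_1 - 9)/200 + (V_1 - 0)/100 = 0
Collecting terms: 0.015 × V_1 = 0.045  =>  V_1 = 3 V
Part 1:
  Read off the nodal solution: V_1 = 3 V
Part 2:
  I_R2 = (V_1 - V_2)/R2 = (3 - 0)/100 = 0.03 A
  Magnitude: I_R2 = 0.03 A
Part 3:
  I_R2 = (V_1 - V_2)/R2 = (3 - 0)/100 = 0.03 A
  P_R2 = I_R2² × R2 = (0.03)² × 100 = 0.09 W
Part 4:
  Power in each resistor, P = (ΔV)²/R:
    P_R1 = (9 - 3)²/200 = 0.18 W
    P_R2 = (3 - 0)²/100 = 0.09 W
  P_total = P_R1 + P_R2 = 0.27 W

Final answers:
1. V_1 = 3 V
2. I_R2 = 0.03 A
3. P_R2 = 0.09 W
4. P_total = 0.27 W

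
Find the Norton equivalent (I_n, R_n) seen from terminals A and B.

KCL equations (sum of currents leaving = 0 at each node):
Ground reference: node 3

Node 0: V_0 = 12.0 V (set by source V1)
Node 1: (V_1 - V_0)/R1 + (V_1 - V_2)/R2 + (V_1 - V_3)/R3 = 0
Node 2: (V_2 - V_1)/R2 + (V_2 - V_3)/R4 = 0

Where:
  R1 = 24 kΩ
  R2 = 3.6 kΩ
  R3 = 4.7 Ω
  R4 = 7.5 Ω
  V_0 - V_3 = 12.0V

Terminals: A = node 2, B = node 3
Find the Thévenin equivalent first; then I_n = V_th/R_th and R_n = R_th.
Step 1 — V_th is the open-circuit voltage V_A - V_B (nothing connected across the terminals).
Nodal analysis, taking node 3 as the 0 V reference.
Source V1 fixes V_0 = 12 V.
KCL at each unknown node (sum of currents leaving = 0; resistances in Ω):
  Node 1: (V_1 - 12)/24000 + (V_1 - V_2)/3600 + (V_1 - 0)/4.7 = 0
  Node 2: (V_2 - V_1)/3600 + (V_2 - 0)/7.5 = 0
Collecting terms (coefficients in siemens):
  0.2131·V_1 - 0.0002778·V_2 = 0.0005
  0.1336·V_2 - 0.0002778·V_1 = 0
Determinant D = (0.2131)(0.1336) - (-0.0002778)(-0.0002778) = 0.02847
V_1 = [(0.0005)(0.1336) - (-0.0002778)(0)]/D = 0.002346 V
V_2 = [(0.2131)(0) - (0.0005)(-0.0002778)]/D = 0.000004878 V
V_th = V_2 - V_3 = 0.000004878 - 0 = 0.000004878 V
Step 2 — R_th: zero the source — replace V1 by a short circuit (node 3 merges into node 0) — and find the resistance seen between A (node 2) and B (node 0).
Reduce the network between node 2 (A) and node 0 (B) by series/parallel combination:
  Rp1 = R1 ‖ R3 (parallel, both between nodes 0 and 1) = 1/(1/24000 + 1/4.7) = 4.699 Ω
  Rs1 = R2 + Rp1 (series, joined only at node 1) = 3600 + 4.699 = 3605 Ω
  Rp2 = R4 ‖ Rs1 (parallel, both between nodes 0 and 2) = 1/(1/7.5 + 1/3605) = 7.484 Ω
R_th = 7.484 Ω
I_n = V_th/R_th = 0.000004878/7.484 = 0.0000006518 A, and R_n = R_th = 7.484 Ω

Final answer: I_n = 6.518e-07 A, R_n = 7.484 Ω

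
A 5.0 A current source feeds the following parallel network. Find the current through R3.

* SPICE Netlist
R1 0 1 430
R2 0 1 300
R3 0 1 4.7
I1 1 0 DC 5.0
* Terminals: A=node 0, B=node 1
All resistors sit directly between nodes 0 and 1, so they are in parallel and share one voltage V; the full source current 5 A splits among them.
1/R_par = 1/430 + 1/300 + 1/4.7 = 0.2184 S  =>  R_par = 4.578 Ω
V = I × R_par = 5 × 4.578 = 22.89 V
I_R3 = V/R3 = 22.89/4.7 = 4.87 A

Final answer: 4.87 A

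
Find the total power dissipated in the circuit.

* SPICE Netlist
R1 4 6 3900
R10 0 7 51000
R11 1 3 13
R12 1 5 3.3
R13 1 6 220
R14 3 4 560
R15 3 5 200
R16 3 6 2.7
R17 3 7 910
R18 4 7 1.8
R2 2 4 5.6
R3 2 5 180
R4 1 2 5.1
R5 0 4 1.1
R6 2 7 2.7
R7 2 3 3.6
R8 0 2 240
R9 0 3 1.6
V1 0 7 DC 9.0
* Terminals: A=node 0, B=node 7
Nodal analysis, taking node 7 as the 0 V reference.
Source V1 fixes V_0 = 9 V.
KCL at each unknown node (sum of currents leaving = 0; resistances in Ω):
  Node 1: (V_1 - V_2)/5.1 + (V_1 - V_3)/13 + (V_1 - V_5)/3.3 + (V_1 - V_6)/220 = 0
  Node 2: (V_2 - V_4)/5.6 + (V_2 - V_5)/180 + (V_2 - V_1)/5.1 + (V_2 - 0)/2.7 + (V_2 - V_3)/3.6 + (V_2 - 9)/240 = 0
  Node 3: (V_3 - V_2)/3.6 + (V_3 - 9)/1.6 + (V_3 - V_1)/13 + (V_3 - V_4)/560 + (V_3 - V_5)/200 + (V_3 - V_6)/2.7 + (V_3 - 0)/910 = 0
  Node 4: (V_4 - V_6)/3900 + (V_4 - V_2)/5.6 + (V_4 - 9)/1.1 + (V_4 - V_3)/560 + (V_4 - 0)/1.8 = 0
  Node 5: (V_5 - V_2)/180 + (V_5 - V_1)/3.3 + (V_5 - V_3)/200 = 0
  Node 6: (V_6 - V_4)/3900 + (V_6 - V_1)/220 + (V_6 - V_3)/2.7 = 0
Collecting terms (coefficients in siemens):
  0.5806·V_1 - 0.1961·V_2 - 0.07692·V_3 - 0.303·V_5 - 0.004545·V_6 = 0
  1.033·V_2 - 0.1961·V_1 - 0.2778·V_3 - 0.1786·V_4 - 0.005556·V_5 = 0.0375
  1.358·V_3 - 0.07692·V_1 - 0.2778·V_2 - 0.001786·V_4 - 0.005·V_5 - 0.3704·V_6 = 5.625
  1.645·V_4 - 0.1786·V_2 - 0.001786·V_3 - 0.0002564·V_6 = 8.182
  0.3136·V_5 - 0.303·V_1 - 0.005556·V_2 - 0.005·V_3 = 0
  0.3752·V_6 - 0.004545·V_1 - 0.3704·V_3 - 0.0002564·V_4 = 0
Solving these 6 simultaneous equations (Gaussian elimination) gives:
  V_1 = 4.847 V, V_2 = 3.848 V, V_3 = 7.179 V, V_4 = 5.4 V
  V_5 = 4.866 V, V_6 = 7.149 V
Power in each resistor, P = (ΔV)²/R:
  P_R1 = (5.4 - 7.149)²/3900 = 0.0007852 W
  P_R2 = (3.848 - 5.4)²/5.6 = 0.4298 W
  P_R3 = (3.848 - 4.866)²/180 = 0.005757 W
  P_R4 = (4.847 - 3.848)²/5.1 = 0.1955 W
  P_R5 = (9 - 5.4)²/1.1 = 11.78 W
  P_R6 = (3.848 - 0)²/2.7 = 5.484 W
  P_R7 = (3.848 - 7.179)²/3.6 = 3.082 W
  P_R8 = (9 - 3.848)²/240 = 0.1106 W
  P_R9 = (9 - 7.179)²/1.6 = 2.073 W
  P_R10 = (9 - 0)²/51000 = 0.001588 W
  P_R11 = (4.847 - 7.179)²/13 = 0.4184 W
  P_R12 = (4.847 - 4.866)²/3.3 = 0.0001152 W
  P_R13 = (4.847 - 7.149)²/220 = 0.02411 W
  P_R14 = (7.179 - 5.4)²/560 = 0.005654 W
  P_R15 = (7.179 - 4.866)²/200 = 0.02675 W
  P_R16 = (7.179 - 7.149)²/2.7 = 0.0003217 W
  P_R17 = (7.179 - 0)²/910 = 0.05663 W
  P_R18 = (5.4 - 0)²/1.8 = 16.2 W
P_total = P_R1 + P_R2 + P_R3 + P_R4 + P_R5 + P_R6 + P_R7 + P_R8 + P_R9 + P_R10 + P_R11 + P_R12 + P_R13 + P_R14 + P_R15 + P_R16 + P_R17 + P_R18 = 39.9 W

Final answer: 39.9 W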